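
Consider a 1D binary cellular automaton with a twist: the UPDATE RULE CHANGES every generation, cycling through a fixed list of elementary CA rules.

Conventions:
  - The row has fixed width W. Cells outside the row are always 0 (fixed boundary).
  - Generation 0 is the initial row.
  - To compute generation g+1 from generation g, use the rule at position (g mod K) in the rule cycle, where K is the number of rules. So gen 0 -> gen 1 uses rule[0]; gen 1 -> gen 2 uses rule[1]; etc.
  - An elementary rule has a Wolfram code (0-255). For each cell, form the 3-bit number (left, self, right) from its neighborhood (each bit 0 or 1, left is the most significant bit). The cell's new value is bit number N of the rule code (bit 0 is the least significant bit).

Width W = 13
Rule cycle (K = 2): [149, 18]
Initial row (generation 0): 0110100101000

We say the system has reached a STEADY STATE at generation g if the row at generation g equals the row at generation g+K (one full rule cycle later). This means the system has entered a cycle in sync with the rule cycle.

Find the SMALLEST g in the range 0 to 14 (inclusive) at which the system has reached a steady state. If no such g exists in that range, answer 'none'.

Gen 0: 0110100101000
Gen 1 (rule 149): 0000110101111
Gen 2 (rule 18): 0001000000000
Gen 3 (rule 149): 1101111111111
Gen 4 (rule 18): 0000000000000
Gen 5 (rule 149): 1111111111111
Gen 6 (rule 18): 0000000000000
Gen 7 (rule 149): 1111111111111
Gen 8 (rule 18): 0000000000000
Gen 9 (rule 149): 1111111111111
Gen 10 (rule 18): 0000000000000
Gen 11 (rule 149): 1111111111111
Gen 12 (rule 18): 0000000000000
Gen 13 (rule 149): 1111111111111
Gen 14 (rule 18): 0000000000000
Gen 15 (rule 149): 1111111111111
Gen 16 (rule 18): 0000000000000

Answer: 4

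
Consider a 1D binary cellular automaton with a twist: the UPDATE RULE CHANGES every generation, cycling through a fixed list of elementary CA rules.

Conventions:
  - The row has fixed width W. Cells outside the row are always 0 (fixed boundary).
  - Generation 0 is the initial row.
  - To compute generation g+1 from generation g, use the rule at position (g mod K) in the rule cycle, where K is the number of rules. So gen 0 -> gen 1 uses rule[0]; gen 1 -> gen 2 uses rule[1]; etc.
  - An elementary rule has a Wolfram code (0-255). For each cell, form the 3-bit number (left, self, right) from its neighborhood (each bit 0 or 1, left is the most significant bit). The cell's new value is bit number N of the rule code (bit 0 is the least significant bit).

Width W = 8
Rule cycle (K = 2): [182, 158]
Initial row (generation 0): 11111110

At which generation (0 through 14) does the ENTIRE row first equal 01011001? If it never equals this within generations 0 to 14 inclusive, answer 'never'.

Answer: 5

Derivation:
Gen 0: 11111110
Gen 1 (rule 182): 01111101
Gen 2 (rule 158): 11111001
Gen 3 (rule 182): 01110111
Gen 4 (rule 158): 11100110
Gen 5 (rule 182): 01011001
Gen 6 (rule 158): 11010111
Gen 7 (rule 182): 00111010
Gen 8 (rule 158): 01110011
Gen 9 (rule 182): 10101100
Gen 10 (rule 158): 10101010
Gen 11 (rule 182): 11111111
Gen 12 (rule 158): 11111110
Gen 13 (rule 182): 01111101
Gen 14 (rule 158): 11111001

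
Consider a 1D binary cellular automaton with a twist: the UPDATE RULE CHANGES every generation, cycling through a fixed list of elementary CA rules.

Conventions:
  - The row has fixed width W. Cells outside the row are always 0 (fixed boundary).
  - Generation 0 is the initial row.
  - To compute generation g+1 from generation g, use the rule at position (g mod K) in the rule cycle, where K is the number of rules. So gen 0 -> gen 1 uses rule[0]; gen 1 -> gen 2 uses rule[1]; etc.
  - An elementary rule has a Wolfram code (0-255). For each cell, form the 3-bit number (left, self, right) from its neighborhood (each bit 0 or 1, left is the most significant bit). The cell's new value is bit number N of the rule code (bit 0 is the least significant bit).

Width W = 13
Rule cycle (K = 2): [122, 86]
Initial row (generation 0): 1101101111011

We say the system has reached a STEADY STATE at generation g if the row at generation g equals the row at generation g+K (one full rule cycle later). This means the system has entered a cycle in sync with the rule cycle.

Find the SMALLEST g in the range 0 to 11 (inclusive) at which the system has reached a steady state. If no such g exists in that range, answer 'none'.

Gen 0: 1101101111011
Gen 1 (rule 122): 1111111001111
Gen 2 (rule 86): 0000001110001
Gen 3 (rule 122): 0000011011010
Gen 4 (rule 86): 0000101001011
Gen 5 (rule 122): 0001010110111
Gen 6 (rule 86): 0011010010001
Gen 7 (rule 122): 0111101101010
Gen 8 (rule 86): 1000100101011
Gen 9 (rule 122): 0101011010111
Gen 10 (rule 86): 1101001010001
Gen 11 (rule 122): 1110110101010
Gen 12 (rule 86): 0010010101011
Gen 13 (rule 122): 0101101010111

Answer: none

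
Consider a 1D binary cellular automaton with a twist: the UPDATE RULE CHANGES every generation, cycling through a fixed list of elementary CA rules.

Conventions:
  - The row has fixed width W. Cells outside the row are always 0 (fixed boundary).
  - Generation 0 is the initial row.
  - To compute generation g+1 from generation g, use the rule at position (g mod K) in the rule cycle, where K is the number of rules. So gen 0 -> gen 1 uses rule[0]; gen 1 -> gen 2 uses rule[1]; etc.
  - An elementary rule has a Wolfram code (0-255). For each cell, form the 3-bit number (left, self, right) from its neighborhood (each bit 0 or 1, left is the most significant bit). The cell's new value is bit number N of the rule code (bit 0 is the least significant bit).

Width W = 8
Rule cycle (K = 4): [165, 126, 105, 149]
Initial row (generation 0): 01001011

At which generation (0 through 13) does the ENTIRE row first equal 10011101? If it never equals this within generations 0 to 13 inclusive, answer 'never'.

Answer: 12

Derivation:
Gen 0: 01001011
Gen 1 (rule 165): 01001100
Gen 2 (rule 126): 11111110
Gen 3 (rule 105): 10000010
Gen 4 (rule 149): 11111011
Gen 5 (rule 165): 01110100
Gen 6 (rule 126): 11011110
Gen 7 (rule 105): 11110010
Gen 8 (rule 149): 01101011
Gen 9 (rule 165): 00011100
Gen 10 (rule 126): 00110110
Gen 11 (rule 105): 10111110
Gen 12 (rule 149): 10011101
Gen 13 (rule 165): 10001011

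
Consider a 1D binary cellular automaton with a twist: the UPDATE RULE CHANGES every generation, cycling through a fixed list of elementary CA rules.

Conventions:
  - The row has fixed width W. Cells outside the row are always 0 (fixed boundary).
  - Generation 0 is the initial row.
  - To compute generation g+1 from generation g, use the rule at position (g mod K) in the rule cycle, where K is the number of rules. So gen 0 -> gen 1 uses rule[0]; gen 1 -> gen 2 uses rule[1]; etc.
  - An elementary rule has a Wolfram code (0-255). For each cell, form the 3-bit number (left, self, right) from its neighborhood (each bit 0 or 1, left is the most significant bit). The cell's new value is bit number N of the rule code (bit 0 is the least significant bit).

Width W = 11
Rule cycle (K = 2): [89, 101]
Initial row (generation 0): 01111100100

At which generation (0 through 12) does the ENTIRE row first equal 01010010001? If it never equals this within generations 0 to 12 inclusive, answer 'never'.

Answer: 2

Derivation:
Gen 0: 01111100100
Gen 1 (rule 89): 01000110011
Gen 2 (rule 101): 01010010001
Gen 3 (rule 89): 00001001100
Gen 4 (rule 101): 11101000101
Gen 5 (rule 89): 10100110000
Gen 6 (rule 101): 11100010111
Gen 7 (rule 89): 10111000101
Gen 8 (rule 101): 11001010111
Gen 9 (rule 89): 11100000101
Gen 10 (rule 101): 00101110111
Gen 11 (rule 89): 10001010101
Gen 12 (rule 101): 10101111111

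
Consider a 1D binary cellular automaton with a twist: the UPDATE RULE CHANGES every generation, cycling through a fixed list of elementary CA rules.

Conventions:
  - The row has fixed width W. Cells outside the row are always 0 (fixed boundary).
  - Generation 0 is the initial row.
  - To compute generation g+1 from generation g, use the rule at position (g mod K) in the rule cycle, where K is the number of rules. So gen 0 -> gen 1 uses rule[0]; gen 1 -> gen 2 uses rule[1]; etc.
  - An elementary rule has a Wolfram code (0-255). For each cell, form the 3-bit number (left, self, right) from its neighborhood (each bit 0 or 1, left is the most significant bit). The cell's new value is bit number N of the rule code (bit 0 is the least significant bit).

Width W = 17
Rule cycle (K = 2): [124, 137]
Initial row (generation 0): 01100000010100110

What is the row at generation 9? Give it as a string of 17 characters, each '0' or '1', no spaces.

Gen 0: 01100000010100110
Gen 1 (rule 124): 01110000011110111
Gen 2 (rule 137): 01100111011100110
Gen 3 (rule 124): 01110101110110111
Gen 4 (rule 137): 01100001100100110
Gen 5 (rule 124): 01110001110110111
Gen 6 (rule 137): 01100101100100110
Gen 7 (rule 124): 01110111110110111
Gen 8 (rule 137): 01100111100100110
Gen 9 (rule 124): 01110100110110111

Answer: 01110100110110111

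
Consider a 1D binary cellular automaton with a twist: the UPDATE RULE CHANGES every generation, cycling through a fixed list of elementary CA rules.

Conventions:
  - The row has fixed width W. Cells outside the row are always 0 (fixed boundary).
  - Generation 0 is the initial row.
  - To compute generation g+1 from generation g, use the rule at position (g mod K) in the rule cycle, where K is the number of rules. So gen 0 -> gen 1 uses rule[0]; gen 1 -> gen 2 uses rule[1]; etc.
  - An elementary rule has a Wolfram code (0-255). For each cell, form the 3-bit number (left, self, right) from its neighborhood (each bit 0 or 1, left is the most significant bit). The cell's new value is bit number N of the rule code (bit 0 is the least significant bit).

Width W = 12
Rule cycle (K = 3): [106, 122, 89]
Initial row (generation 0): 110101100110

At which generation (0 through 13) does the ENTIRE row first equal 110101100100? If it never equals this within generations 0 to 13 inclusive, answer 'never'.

Answer: never

Derivation:
Gen 0: 110101100110
Gen 1 (rule 106): 111011101110
Gen 2 (rule 122): 101110111011
Gen 3 (rule 89): 001010101011
Gen 4 (rule 106): 010101010111
Gen 5 (rule 122): 101010101101
Gen 6 (rule 89): 000000001100
Gen 7 (rule 106): 000000011100
Gen 8 (rule 122): 000000110110
Gen 9 (rule 89): 111110110111
Gen 10 (rule 106): 100011111101
Gen 11 (rule 122): 010110000110
Gen 12 (rule 89): 000111110111
Gen 13 (rule 106): 001100011101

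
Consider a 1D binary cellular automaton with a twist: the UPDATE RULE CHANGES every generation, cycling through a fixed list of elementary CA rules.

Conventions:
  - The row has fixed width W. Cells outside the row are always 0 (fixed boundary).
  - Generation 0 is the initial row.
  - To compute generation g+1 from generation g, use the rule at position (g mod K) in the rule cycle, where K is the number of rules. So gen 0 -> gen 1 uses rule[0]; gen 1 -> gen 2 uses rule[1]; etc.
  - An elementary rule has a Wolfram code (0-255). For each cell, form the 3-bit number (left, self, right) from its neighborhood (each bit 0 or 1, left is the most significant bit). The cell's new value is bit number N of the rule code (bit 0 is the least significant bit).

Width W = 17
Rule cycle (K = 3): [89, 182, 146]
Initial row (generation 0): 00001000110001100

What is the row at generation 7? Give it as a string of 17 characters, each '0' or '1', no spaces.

Gen 0: 00001000110001100
Gen 1 (rule 89): 11100110111101111
Gen 2 (rule 182): 01011001011010110
Gen 3 (rule 146): 10000110000000001
Gen 4 (rule 89): 01110111111111100
Gen 5 (rule 182): 10101011111111010
Gen 6 (rule 146): 00000001111110001
Gen 7 (rule 89): 11111101000011100

Answer: 11111101000011100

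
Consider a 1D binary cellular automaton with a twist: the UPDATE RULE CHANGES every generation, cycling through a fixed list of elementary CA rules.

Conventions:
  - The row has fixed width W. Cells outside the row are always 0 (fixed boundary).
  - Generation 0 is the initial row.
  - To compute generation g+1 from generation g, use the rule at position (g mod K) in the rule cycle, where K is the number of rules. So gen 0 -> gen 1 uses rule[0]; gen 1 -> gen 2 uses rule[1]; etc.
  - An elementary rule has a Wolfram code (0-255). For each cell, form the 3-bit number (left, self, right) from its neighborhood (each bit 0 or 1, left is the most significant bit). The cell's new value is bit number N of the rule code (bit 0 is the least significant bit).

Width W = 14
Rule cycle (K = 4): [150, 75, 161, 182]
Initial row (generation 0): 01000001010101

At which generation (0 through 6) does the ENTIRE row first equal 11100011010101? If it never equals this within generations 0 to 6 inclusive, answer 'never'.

Gen 0: 01000001010101
Gen 1 (rule 150): 11100011010101
Gen 2 (rule 75): 10101111000000
Gen 3 (rule 161): 01010110011111
Gen 4 (rule 182): 11111001101110
Gen 5 (rule 150): 01110110000101
Gen 6 (rule 75): 11010110111000

Answer: 1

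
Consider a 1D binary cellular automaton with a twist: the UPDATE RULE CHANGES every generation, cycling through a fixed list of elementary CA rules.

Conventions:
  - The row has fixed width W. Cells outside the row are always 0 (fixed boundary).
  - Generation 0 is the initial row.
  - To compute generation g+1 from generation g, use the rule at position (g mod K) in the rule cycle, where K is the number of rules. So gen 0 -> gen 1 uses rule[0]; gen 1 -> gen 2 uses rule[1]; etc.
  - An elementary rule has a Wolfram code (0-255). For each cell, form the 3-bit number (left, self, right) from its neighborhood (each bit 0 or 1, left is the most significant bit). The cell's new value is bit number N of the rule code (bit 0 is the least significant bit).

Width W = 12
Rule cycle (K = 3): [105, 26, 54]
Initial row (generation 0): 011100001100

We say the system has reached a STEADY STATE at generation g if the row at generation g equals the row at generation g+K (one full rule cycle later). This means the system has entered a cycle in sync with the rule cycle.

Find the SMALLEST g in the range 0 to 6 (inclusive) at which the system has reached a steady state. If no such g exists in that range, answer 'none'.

Answer: 3

Derivation:
Gen 0: 011100001100
Gen 1 (rule 105): 010101101101
Gen 2 (rule 26): 100001001000
Gen 3 (rule 54): 110011111100
Gen 4 (rule 105): 110010000101
Gen 5 (rule 26): 101101001000
Gen 6 (rule 54): 110011111100
Gen 7 (rule 105): 110010000101
Gen 8 (rule 26): 101101001000
Gen 9 (rule 54): 110011111100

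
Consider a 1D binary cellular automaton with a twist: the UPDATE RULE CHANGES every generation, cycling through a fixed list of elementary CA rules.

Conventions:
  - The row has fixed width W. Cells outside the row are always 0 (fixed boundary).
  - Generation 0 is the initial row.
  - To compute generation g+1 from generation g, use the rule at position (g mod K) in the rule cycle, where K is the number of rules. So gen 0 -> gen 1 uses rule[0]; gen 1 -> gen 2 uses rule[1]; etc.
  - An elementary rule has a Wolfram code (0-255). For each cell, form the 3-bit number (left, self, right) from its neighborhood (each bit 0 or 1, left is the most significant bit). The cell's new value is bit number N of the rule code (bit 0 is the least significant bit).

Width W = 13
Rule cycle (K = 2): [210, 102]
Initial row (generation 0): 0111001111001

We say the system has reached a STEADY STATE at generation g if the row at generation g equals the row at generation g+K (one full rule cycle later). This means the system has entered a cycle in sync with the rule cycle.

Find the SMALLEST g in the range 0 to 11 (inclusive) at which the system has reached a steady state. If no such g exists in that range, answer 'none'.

Answer: none

Derivation:
Gen 0: 0111001111001
Gen 1 (rule 210): 1011110111110
Gen 2 (rule 102): 1100011000010
Gen 3 (rule 210): 0110101100101
Gen 4 (rule 102): 1011110101111
Gen 5 (rule 210): 0001110000111
Gen 6 (rule 102): 0010010001001
Gen 7 (rule 210): 0101101010110
Gen 8 (rule 102): 1110111111010
Gen 9 (rule 210): 0110011111001
Gen 10 (rule 102): 1010100001011
Gen 11 (rule 210): 0000010010001
Gen 12 (rule 102): 0000110110011
Gen 13 (rule 210): 0001010011101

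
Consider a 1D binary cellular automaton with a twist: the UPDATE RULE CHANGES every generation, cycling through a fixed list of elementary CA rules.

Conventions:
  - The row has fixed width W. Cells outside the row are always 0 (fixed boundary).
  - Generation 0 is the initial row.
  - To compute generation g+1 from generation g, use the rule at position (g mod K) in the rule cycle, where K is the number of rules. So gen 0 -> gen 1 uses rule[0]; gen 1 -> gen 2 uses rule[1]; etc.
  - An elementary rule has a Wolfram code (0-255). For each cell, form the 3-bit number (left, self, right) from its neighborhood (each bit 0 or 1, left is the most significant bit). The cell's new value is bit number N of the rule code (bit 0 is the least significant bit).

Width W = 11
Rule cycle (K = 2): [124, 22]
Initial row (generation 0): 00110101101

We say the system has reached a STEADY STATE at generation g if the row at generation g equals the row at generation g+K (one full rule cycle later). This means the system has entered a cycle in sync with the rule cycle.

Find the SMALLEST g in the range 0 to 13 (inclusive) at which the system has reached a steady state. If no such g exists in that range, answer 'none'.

Answer: none

Derivation:
Gen 0: 00110101101
Gen 1 (rule 124): 00111111111
Gen 2 (rule 22): 01000000000
Gen 3 (rule 124): 01100000000
Gen 4 (rule 22): 10010000000
Gen 5 (rule 124): 11011000000
Gen 6 (rule 22): 00000100000
Gen 7 (rule 124): 00000110000
Gen 8 (rule 22): 00001001000
Gen 9 (rule 124): 00001101100
Gen 10 (rule 22): 00010000010
Gen 11 (rule 124): 00011000011
Gen 12 (rule 22): 00100100100
Gen 13 (rule 124): 00110110110
Gen 14 (rule 22): 01000000001
Gen 15 (rule 124): 01100000001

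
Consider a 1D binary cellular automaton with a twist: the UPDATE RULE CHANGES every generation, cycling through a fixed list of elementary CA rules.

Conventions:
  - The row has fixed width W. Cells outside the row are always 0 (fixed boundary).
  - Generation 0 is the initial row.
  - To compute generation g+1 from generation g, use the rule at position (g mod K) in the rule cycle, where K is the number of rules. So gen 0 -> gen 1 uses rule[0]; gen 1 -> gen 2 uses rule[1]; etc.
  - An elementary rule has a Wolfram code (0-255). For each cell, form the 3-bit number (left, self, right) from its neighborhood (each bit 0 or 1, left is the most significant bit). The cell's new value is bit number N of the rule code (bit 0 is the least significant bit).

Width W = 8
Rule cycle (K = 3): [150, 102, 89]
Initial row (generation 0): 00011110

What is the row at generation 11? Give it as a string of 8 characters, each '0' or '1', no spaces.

Gen 0: 00011110
Gen 1 (rule 150): 00101101
Gen 2 (rule 102): 01110111
Gen 3 (rule 89): 01010101
Gen 4 (rule 150): 11010101
Gen 5 (rule 102): 01111111
Gen 6 (rule 89): 01000001
Gen 7 (rule 150): 11100011
Gen 8 (rule 102): 00100101
Gen 9 (rule 89): 10010000
Gen 10 (rule 150): 11111000
Gen 11 (rule 102): 00001000

Answer: 00001000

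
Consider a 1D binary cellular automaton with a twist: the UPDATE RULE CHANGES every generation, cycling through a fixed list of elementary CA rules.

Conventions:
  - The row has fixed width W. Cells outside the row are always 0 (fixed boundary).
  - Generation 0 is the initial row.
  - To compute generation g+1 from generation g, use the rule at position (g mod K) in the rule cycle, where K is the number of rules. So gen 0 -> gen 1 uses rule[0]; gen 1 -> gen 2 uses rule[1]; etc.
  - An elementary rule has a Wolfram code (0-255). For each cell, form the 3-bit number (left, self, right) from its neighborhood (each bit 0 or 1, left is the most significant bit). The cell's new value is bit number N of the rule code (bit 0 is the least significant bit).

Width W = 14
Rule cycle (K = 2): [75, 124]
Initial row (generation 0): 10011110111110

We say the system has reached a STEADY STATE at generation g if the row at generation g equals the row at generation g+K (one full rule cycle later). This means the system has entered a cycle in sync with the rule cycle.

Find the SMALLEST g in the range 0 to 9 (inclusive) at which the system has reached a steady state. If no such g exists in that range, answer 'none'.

Gen 0: 10011110111110
Gen 1 (rule 75): 00110010100010
Gen 2 (rule 124): 00111011110011
Gen 3 (rule 75): 11101010010111
Gen 4 (rule 124): 10111111011101
Gen 5 (rule 75): 00100001010100
Gen 6 (rule 124): 00110001111110
Gen 7 (rule 75): 11110111000010
Gen 8 (rule 124): 10011101100011
Gen 9 (rule 75): 00110101101111
Gen 10 (rule 124): 00111111111001
Gen 11 (rule 75): 11100000001010

Answer: none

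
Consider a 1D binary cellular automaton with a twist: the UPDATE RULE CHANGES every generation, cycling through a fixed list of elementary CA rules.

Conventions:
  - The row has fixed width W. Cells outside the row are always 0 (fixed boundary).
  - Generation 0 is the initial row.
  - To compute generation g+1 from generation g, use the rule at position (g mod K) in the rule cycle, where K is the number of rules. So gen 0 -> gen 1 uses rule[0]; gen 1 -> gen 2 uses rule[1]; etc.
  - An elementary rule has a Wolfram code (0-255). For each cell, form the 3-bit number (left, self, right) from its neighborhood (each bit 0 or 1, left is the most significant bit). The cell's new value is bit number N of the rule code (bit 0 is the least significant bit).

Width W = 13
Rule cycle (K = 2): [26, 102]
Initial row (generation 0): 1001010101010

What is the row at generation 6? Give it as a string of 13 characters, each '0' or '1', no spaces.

Answer: 1011100110011

Derivation:
Gen 0: 1001010101010
Gen 1 (rule 26): 0110000000001
Gen 2 (rule 102): 1010000000011
Gen 3 (rule 26): 0001000000110
Gen 4 (rule 102): 0011000001010
Gen 5 (rule 26): 0110100010001
Gen 6 (rule 102): 1011100110011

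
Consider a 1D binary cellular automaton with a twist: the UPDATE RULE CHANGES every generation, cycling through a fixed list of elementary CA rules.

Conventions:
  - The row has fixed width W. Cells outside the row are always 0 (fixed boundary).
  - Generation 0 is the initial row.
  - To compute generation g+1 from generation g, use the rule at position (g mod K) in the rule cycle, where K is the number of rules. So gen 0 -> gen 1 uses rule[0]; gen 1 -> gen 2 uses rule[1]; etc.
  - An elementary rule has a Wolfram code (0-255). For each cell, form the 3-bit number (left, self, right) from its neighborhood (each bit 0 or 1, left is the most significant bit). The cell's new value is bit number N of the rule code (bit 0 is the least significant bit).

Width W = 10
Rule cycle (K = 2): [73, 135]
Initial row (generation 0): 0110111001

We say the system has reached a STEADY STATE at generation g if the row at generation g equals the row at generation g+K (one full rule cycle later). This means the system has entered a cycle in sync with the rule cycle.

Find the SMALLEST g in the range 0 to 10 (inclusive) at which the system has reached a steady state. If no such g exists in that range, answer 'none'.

Answer: none

Derivation:
Gen 0: 0110111001
Gen 1 (rule 73): 0110101000
Gen 2 (rule 135): 1000101011
Gen 3 (rule 73): 0010000011
Gen 4 (rule 135): 1110111100
Gen 5 (rule 73): 1010100101
Gen 6 (rule 135): 1010101101
Gen 7 (rule 73): 0000001100
Gen 8 (rule 135): 1111110001
Gen 9 (rule 73): 1000010100
Gen 10 (rule 135): 1011110101
Gen 11 (rule 73): 0010010000
Gen 12 (rule 135): 1110110111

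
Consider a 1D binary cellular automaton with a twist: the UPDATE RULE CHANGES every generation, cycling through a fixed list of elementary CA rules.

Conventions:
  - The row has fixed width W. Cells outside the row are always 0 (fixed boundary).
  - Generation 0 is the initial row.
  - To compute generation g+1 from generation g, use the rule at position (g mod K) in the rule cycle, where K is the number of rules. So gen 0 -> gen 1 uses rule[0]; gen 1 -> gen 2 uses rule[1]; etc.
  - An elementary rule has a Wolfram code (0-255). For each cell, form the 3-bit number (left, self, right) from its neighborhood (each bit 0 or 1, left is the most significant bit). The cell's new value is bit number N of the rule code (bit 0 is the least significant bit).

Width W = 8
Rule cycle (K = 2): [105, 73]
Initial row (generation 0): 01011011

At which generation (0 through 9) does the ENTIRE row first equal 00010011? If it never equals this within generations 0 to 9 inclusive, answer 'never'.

Answer: never

Derivation:
Gen 0: 01011011
Gen 1 (rule 105): 00111111
Gen 2 (rule 73): 10100001
Gen 3 (rule 105): 01001100
Gen 4 (rule 73): 00001101
Gen 5 (rule 105): 11101110
Gen 6 (rule 73): 10101010
Gen 7 (rule 105): 01010100
Gen 8 (rule 73): 00000001
Gen 9 (rule 105): 11111100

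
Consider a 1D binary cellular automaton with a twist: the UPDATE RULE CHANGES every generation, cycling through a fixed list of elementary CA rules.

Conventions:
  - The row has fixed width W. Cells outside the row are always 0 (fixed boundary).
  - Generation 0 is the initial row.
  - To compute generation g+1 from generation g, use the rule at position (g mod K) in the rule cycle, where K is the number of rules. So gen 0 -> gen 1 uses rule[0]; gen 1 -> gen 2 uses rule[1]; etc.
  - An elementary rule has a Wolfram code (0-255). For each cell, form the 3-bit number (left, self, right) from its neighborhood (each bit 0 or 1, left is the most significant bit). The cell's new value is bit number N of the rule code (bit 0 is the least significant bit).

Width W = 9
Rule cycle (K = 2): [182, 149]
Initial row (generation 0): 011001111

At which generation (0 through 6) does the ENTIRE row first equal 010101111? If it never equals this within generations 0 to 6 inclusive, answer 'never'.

Gen 0: 011001111
Gen 1 (rule 182): 100110110
Gen 2 (rule 149): 110000001
Gen 3 (rule 182): 001000011
Gen 4 (rule 149): 101111000
Gen 5 (rule 182): 110110100
Gen 6 (rule 149): 000000111

Answer: never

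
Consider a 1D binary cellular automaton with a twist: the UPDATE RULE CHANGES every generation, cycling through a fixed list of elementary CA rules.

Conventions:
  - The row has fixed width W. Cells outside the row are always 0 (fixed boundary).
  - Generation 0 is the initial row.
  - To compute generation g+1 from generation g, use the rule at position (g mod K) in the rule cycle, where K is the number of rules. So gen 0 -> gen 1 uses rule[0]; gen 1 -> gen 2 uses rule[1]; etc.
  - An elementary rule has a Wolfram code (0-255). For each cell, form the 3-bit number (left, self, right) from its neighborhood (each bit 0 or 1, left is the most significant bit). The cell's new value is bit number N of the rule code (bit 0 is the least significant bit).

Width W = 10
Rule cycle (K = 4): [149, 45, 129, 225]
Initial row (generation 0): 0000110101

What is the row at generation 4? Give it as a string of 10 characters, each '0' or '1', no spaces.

Answer: 1000111000

Derivation:
Gen 0: 0000110101
Gen 1 (rule 149): 1110000101
Gen 2 (rule 45): 1000110111
Gen 3 (rule 129): 0010000010
Gen 4 (rule 225): 1000111000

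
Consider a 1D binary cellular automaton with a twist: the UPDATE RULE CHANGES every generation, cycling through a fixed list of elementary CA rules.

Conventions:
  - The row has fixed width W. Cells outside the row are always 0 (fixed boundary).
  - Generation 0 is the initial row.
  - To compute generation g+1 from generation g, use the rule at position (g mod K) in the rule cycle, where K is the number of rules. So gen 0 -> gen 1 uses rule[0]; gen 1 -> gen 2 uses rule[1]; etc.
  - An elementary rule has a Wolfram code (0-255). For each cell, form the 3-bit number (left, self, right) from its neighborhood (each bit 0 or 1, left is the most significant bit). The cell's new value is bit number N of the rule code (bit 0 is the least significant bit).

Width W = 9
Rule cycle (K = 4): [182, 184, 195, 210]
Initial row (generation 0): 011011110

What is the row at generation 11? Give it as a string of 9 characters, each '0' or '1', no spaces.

Answer: 100100001

Derivation:
Gen 0: 011011110
Gen 1 (rule 182): 100101101
Gen 2 (rule 184): 010011010
Gen 3 (rule 195): 100101000
Gen 4 (rule 210): 011000100
Gen 5 (rule 182): 100101110
Gen 6 (rule 184): 010011101
Gen 7 (rule 195): 100101100
Gen 8 (rule 210): 011000110
Gen 9 (rule 182): 100101001
Gen 10 (rule 184): 010010100
Gen 11 (rule 195): 100100001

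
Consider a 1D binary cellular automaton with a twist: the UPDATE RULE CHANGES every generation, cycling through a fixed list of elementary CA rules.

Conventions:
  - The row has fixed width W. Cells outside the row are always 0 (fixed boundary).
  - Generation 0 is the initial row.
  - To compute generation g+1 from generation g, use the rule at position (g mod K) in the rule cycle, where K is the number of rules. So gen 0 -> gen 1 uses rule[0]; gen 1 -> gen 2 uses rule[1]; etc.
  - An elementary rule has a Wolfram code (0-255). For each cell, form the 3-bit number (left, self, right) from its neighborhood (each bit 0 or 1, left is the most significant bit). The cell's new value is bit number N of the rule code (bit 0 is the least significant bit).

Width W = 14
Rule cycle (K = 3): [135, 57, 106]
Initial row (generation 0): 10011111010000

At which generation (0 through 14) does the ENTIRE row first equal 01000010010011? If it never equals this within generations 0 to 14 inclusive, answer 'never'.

Answer: 11

Derivation:
Gen 0: 10011111010000
Gen 1 (rule 135): 10101110010111
Gen 2 (rule 57): 01011001001100
Gen 3 (rule 106): 10111010011100
Gen 4 (rule 135): 10010010101001
Gen 5 (rule 57): 01001001010100
Gen 6 (rule 106): 10010010101000
Gen 7 (rule 135): 10110110101011
Gen 8 (rule 57): 01101101010110
Gen 9 (rule 106): 11111110101110
Gen 10 (rule 135): 01111100100100
Gen 11 (rule 57): 01000010010011
Gen 12 (rule 106): 10000100100111
Gen 13 (rule 135): 10111101101010
Gen 14 (rule 57): 01100011010101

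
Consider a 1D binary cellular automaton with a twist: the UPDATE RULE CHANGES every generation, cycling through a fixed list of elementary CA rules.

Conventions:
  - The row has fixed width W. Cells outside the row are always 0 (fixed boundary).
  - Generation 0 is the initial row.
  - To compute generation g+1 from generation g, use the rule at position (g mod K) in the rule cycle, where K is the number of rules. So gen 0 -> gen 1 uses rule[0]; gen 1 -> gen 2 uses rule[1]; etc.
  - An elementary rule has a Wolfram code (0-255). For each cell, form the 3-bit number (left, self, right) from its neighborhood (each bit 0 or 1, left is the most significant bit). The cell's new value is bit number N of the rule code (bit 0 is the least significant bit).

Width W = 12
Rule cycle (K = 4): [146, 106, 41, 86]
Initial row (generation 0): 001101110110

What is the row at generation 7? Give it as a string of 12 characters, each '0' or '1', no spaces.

Gen 0: 001101110110
Gen 1 (rule 146): 010000100001
Gen 2 (rule 106): 100001000010
Gen 3 (rule 41): 001100011000
Gen 4 (rule 86): 010110101100
Gen 5 (rule 146): 100000000010
Gen 6 (rule 106): 000000000100
Gen 7 (rule 41): 111111110001

Answer: 111111110001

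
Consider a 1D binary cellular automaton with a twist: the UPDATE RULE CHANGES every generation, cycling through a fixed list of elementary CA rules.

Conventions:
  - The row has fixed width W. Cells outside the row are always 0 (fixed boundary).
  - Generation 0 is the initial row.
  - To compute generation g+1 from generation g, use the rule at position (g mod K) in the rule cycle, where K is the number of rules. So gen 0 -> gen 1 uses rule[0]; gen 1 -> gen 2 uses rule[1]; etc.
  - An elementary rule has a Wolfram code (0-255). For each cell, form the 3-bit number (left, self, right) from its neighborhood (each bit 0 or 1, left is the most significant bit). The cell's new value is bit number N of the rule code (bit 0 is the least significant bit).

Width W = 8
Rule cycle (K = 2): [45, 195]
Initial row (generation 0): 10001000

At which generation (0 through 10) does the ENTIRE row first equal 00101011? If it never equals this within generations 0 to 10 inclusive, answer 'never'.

Answer: never

Derivation:
Gen 0: 10001000
Gen 1 (rule 45): 10101011
Gen 2 (rule 195): 00000001
Gen 3 (rule 45): 11111101
Gen 4 (rule 195): 01111100
Gen 5 (rule 45): 01000001
Gen 6 (rule 195): 10011110
Gen 7 (rule 45): 10010000
Gen 8 (rule 195): 00100111
Gen 9 (rule 45): 10100100
Gen 10 (rule 195): 00001001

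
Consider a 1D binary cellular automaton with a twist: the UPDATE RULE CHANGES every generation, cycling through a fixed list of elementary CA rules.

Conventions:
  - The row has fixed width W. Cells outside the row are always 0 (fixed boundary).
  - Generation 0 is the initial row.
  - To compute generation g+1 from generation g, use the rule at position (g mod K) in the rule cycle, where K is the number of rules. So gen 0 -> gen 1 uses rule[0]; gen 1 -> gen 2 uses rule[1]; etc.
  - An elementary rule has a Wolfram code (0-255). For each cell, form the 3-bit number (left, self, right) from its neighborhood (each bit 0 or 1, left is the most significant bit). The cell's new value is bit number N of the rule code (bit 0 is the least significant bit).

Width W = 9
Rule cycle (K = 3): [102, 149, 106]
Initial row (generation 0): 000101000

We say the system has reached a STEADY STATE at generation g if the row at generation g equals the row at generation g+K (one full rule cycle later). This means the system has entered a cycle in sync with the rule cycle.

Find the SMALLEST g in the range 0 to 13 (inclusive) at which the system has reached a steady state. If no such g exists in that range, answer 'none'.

Answer: none

Derivation:
Gen 0: 000101000
Gen 1 (rule 102): 001111000
Gen 2 (rule 149): 100110111
Gen 3 (rule 106): 001111101
Gen 4 (rule 102): 010000111
Gen 5 (rule 149): 011110010
Gen 6 (rule 106): 110010100
Gen 7 (rule 102): 010111100
Gen 8 (rule 149): 010011011
Gen 9 (rule 106): 100111111
Gen 10 (rule 102): 101000001
Gen 11 (rule 149): 101111101
Gen 12 (rule 106): 011000110
Gen 13 (rule 102): 101001010
Gen 14 (rule 149): 101101011
Gen 15 (rule 106): 011110111
Gen 16 (rule 102): 100011001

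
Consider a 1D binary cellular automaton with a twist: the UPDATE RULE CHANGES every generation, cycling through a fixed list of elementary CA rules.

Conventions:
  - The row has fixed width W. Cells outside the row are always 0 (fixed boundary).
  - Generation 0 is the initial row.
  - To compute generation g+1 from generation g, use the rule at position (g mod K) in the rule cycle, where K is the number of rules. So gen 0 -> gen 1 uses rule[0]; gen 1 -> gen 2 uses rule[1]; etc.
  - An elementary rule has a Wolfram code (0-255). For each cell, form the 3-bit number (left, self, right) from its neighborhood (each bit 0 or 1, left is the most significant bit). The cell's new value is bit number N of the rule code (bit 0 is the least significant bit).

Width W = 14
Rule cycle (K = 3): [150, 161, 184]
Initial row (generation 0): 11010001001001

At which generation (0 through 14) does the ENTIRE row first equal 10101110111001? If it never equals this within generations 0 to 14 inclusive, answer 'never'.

Answer: never

Derivation:
Gen 0: 11010001001001
Gen 1 (rule 150): 00011011111111
Gen 2 (rule 161): 11000101111110
Gen 3 (rule 184): 10100011111101
Gen 4 (rule 150): 10110101111001
Gen 5 (rule 161): 01001010110000
Gen 6 (rule 184): 00100101101000
Gen 7 (rule 150): 01111100001100
Gen 8 (rule 161): 00111001100001
Gen 9 (rule 184): 00110101010000
Gen 10 (rule 150): 01000101011000
Gen 11 (rule 161): 00010010100011
Gen 12 (rule 184): 00001001010010
Gen 13 (rule 150): 00011111011111
Gen 14 (rule 161): 11001110101110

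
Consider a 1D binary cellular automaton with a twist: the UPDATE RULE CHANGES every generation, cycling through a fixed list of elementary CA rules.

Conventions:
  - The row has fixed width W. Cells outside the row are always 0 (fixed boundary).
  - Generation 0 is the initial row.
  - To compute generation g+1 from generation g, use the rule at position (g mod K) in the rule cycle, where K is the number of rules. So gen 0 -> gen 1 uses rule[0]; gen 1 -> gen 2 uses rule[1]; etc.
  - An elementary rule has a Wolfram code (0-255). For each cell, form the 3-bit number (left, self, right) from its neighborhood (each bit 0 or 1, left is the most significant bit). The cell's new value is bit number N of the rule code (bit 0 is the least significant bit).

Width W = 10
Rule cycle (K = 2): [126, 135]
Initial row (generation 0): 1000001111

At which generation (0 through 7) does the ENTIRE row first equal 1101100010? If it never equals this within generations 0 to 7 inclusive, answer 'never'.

Gen 0: 1000001111
Gen 1 (rule 126): 1100011001
Gen 2 (rule 135): 0001100011
Gen 3 (rule 126): 0011110111
Gen 4 (rule 135): 1101100010
Gen 5 (rule 126): 1111110111
Gen 6 (rule 135): 0111100010
Gen 7 (rule 126): 1100110111

Answer: 4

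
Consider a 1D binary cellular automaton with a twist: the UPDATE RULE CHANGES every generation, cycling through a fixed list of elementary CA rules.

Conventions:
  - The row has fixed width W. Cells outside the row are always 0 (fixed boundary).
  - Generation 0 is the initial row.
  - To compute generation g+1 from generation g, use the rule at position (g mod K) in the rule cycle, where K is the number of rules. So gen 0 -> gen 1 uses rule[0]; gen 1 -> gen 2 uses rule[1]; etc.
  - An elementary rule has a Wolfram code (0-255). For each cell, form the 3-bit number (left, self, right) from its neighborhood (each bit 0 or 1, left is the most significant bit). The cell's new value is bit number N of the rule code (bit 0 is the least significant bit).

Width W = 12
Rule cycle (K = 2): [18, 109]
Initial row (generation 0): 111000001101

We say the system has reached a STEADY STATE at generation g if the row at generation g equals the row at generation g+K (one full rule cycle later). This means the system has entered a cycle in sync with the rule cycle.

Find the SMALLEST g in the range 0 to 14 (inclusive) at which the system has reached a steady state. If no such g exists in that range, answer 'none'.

Gen 0: 111000001101
Gen 1 (rule 18): 000100010000
Gen 2 (rule 109): 110101010111
Gen 3 (rule 18): 000000000000
Gen 4 (rule 109): 111111111111
Gen 5 (rule 18): 000000000000
Gen 6 (rule 109): 111111111111
Gen 7 (rule 18): 000000000000
Gen 8 (rule 109): 111111111111
Gen 9 (rule 18): 000000000000
Gen 10 (rule 109): 111111111111
Gen 11 (rule 18): 000000000000
Gen 12 (rule 109): 111111111111
Gen 13 (rule 18): 000000000000
Gen 14 (rule 109): 111111111111
Gen 15 (rule 18): 000000000000
Gen 16 (rule 109): 111111111111

Answer: 3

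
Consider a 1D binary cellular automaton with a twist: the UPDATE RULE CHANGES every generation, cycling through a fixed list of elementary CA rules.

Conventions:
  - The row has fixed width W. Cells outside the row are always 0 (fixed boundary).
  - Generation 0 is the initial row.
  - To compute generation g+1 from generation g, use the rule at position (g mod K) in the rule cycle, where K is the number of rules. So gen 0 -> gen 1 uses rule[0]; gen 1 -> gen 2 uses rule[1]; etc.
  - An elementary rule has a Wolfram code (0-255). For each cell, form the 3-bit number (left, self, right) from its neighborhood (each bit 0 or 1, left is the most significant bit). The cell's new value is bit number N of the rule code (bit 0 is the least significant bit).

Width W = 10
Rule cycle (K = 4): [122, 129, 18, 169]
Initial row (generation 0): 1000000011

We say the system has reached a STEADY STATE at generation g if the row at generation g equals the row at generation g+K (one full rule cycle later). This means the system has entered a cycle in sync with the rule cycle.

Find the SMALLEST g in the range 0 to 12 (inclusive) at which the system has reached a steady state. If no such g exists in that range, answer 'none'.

Gen 0: 1000000011
Gen 1 (rule 122): 0100000111
Gen 2 (rule 129): 0001110010
Gen 3 (rule 18): 0010001101
Gen 4 (rule 169): 1000101010
Gen 5 (rule 122): 0101010101
Gen 6 (rule 129): 0000000000
Gen 7 (rule 18): 0000000000
Gen 8 (rule 169): 1111111111
Gen 9 (rule 122): 1000000001
Gen 10 (rule 129): 0011111100
Gen 11 (rule 18): 0100000010
Gen 12 (rule 169): 0001111000
Gen 13 (rule 122): 0011001100
Gen 14 (rule 129): 1000000001
Gen 15 (rule 18): 0100000010
Gen 16 (rule 169): 0001111000

Answer: 11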